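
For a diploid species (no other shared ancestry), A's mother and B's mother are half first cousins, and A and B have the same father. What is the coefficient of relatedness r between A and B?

With two independent routes of shared ancestry, r is the sum of the two contributions.
A and B are related in two ways: half second cousins through their mothers (r = 1/64) and half-sibs through their shared father (r = 1/4).
r = 1/64 + 1/4 = 17/64 = 0.265625.

0.265625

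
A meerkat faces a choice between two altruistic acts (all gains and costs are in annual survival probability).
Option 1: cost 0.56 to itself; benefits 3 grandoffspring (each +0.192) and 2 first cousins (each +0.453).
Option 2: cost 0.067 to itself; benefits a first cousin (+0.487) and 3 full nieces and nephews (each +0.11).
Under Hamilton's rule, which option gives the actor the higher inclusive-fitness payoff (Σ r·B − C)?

Option 2

Option 1: r to a grandoffspring = 0.25.
Option 1: r to a first cousin = 0.125.
Option 1: Σ r·B − C = (3·0.25·0.192 + 2·0.125·0.453) − 0.56 = -0.30275.
Option 2: r to a first cousin = 0.125.
Option 2: r to a full niece or nephew = 0.25.
Option 2: Σ r·B − C = (1·0.125·0.487 + 3·0.25·0.11) − 0.067 = 0.076375.
Option 2 has the higher net inclusive-fitness payoff.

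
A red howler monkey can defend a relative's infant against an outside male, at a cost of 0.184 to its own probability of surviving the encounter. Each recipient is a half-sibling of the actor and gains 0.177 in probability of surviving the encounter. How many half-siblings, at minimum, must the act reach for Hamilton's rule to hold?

5

r to a half-sibling = 0.25 (half-sibs share one parent — one path of length 2: r = (1/2)^2 = 1/4).
Hamilton's rule: n·r·B > C  ⇒  n > C/(r·B) = 0.184/(0.25·0.177) = 4.158.
The smallest integer exceeding 4.158 is 5.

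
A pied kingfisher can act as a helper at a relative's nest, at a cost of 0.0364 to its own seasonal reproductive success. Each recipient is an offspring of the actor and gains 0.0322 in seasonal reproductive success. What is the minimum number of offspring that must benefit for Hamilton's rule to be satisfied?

3

r to an offspring = 0.5 (one parent–offspring link: r = (1/2)^1 = 1/2).
Hamilton's rule: n·r·B > C  ⇒  n > C/(r·B) = 0.0364/(0.5·0.0322) = 2.261.
The smallest integer exceeding 2.261 is 3.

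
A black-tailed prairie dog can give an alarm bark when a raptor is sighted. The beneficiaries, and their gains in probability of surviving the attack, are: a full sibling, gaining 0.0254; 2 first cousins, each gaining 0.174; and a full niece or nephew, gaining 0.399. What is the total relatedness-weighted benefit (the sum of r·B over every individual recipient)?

r to a full sibling = 0.5 (full sibs share both parents — two paths of length 2: r = 2·(1/2)^2 = 1/2).
r to a first cousin = 0.125 (first cousins share one grandparent pair — two paths of length 4: r = 2·(1/2)^4 = 1/8).
r to a full niece or nephew = 0.25 (full aunt/uncle↔niece/nephew: two paths of length 3 through the shared grandparent pair: r = 2·(1/2)^3 = 1/4).
Summing one r·B term per recipient: 1·0.5·0.0254 + 2·0.125·0.174 + 1·0.25·0.399 = 0.15595.

0.15595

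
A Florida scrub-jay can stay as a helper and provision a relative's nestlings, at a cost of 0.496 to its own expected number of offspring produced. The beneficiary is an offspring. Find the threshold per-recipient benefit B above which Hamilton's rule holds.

r to an offspring = 0.5 (one parent–offspring link: r = (1/2)^1 = 1/2).
Hamilton's rule with n recipients of equal r: n·r·B > C, so B > C/(n·r) = 0.496/(1·0.5) = 0.992.

0.992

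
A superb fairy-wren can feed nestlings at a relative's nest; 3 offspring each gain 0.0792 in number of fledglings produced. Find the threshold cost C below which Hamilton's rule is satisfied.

0.1188

r to an offspring = 0.5 (one parent–offspring link: r = (1/2)^1 = 1/2).
Hamilton's rule: n·r·B > C, so the trait is favored while C < n·r·B = 3·0.5·0.0792 = 0.1188.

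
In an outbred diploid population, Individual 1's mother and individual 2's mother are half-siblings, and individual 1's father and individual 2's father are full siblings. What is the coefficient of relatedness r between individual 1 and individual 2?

Wright's path rule: contributions from independent ancestry routes add.
Individual 1 and individual 2 are related in two ways: half first cousins through their mothers (r = 1/16) and first cousins through their fathers (r = 1/8).
r = 1/16 + 1/8 = 3/16 = 0.1875.

0.1875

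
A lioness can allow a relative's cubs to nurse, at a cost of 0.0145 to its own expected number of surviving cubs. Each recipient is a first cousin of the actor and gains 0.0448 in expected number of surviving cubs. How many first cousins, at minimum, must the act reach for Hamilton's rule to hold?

r to a first cousin = 1/8 (first cousins share one grandparent pair — two paths of length 4: r = 2·(1/2)^4 = 1/8).
Hamilton's rule: n·r·B > C  ⇒  n > C/(r·B) = 0.0145/(0.125·0.0448) = 2.589.
The smallest integer exceeding 2.589 is 3.

3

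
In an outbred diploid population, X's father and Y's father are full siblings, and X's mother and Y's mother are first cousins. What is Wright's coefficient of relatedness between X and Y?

0.15625

Relatedness sums over independent paths through distinct common ancestors.
X and Y are related in two ways: first cousins through their fathers (r = 1/8) and second cousins through their mothers (r = 1/32).
r = 1/8 + 1/32 = 5/32 = 0.15625.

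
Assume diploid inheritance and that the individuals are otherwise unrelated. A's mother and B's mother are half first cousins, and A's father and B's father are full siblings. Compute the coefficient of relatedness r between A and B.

Wright's path rule: contributions from independent ancestry routes add.
A and B are related in two ways: half second cousins through their mothers (r = 1/64) and first cousins through their fathers (r = 1/8).
r = 1/64 + 1/8 = 0.140625.

0.140625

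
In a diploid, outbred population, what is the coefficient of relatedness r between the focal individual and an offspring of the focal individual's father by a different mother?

0.25

Each parent–offspring link contributes a factor of 1/2, and independent paths through distinct common ancestors add.
Half-sibs share one parent — one path of length 2: r = (1/2)^2 = 1/4.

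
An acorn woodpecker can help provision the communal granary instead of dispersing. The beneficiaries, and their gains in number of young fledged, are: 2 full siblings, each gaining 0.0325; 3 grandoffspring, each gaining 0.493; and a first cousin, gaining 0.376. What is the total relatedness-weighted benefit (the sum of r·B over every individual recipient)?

r to a full sibling = 0.5 (full sibs share both parents — two paths of length 2: r = 2·(1/2)^2 = 1/2).
r to a grandoffspring = 0.25 (two parent–offspring links: r = (1/2)^2 = 1/4).
r to a first cousin = 0.125 (first cousins share one grandparent pair — two paths of length 4: r = 2·(1/2)^4 = 1/8).
Summing one r·B term per recipient: 2·0.5·0.0325 + 3·0.25·0.493 + 1·0.125·0.376 = 0.44925.

0.44925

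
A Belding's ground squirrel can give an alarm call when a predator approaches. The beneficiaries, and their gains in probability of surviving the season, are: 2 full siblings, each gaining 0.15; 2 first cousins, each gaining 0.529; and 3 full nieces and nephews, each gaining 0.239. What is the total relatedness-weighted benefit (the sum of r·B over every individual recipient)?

r to a full sibling = 1/2 (full sibs share both parents — two paths of length 2: r = 2·(1/2)^2 = 1/2).
r to a first cousin = 0.125 (first cousins share one grandparent pair — two paths of length 4: r = 2·(1/2)^4 = 1/8).
r to a full niece or nephew = 0.25 (full aunt/uncle↔niece/nephew: two paths of length 3 through the shared grandparent pair: r = 2·(1/2)^3 = 1/4).
Summing one r·B term per recipient: 2·0.5·0.15 + 2·0.125·0.529 + 3·0.25·0.239 = 0.4615.

0.4615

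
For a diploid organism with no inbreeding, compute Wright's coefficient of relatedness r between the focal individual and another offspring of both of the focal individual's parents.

Each parent–offspring link contributes a factor of 1/2, and independent paths through distinct common ancestors add.
Full sibs share both parents — two paths of length 2: r = 2·(1/2)^2 = 1/2.

0.5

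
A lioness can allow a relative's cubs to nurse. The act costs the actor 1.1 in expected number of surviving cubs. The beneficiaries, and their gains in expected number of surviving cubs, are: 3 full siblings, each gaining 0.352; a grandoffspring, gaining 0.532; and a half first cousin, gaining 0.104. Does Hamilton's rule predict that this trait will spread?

No

Hamilton's rule: the trait is favored when the sum of r·B over every recipient exceeds the actor's cost C.
r to a full sibling = 1/2 (full sibs share both parents — two paths of length 2: r = 2·(1/2)^2 = 1/2).
r to a grandoffspring = 0.25 (two parent–offspring links: r = (1/2)^2 = 1/4).
r to a half first cousin = 0.0625 (half first cousins share one grandparent — one path of length 4: r = (1/2)^4 = 1/16).
Summing one r·B term per recipient: 3·0.5·0.352 + 1·0.25·0.532 + 1·0.0625·0.104 = 0.6675.
0.6675 < 1.1: the indirect benefit is less than the cost.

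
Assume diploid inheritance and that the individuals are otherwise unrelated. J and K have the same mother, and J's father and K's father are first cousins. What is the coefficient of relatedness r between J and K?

0.28125

Independent pedigree routes through distinct common ancestors add.
J and K are related in two ways: half-sibs through their shared mother (r = 1/4) and second cousins through their fathers (r = 1/32).
r = 1/4 + 1/32 = 0.28125.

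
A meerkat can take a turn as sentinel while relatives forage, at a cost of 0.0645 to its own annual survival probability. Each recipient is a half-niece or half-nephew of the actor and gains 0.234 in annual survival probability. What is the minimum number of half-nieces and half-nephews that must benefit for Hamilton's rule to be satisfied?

3

r to a half-niece or half-nephew = 0.125 (half-aunt/uncle↔niece/nephew: one path of length 3: r = (1/2)^3 = 1/8).
Hamilton's rule: n·r·B > C  ⇒  n > C/(r·B) = 0.0645/(0.125·0.234) = 2.205.
The smallest integer exceeding 2.205 is 3.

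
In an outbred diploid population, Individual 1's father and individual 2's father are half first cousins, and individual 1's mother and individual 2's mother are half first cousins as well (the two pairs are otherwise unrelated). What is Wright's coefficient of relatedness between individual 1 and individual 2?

0.03125

With two independent routes of shared ancestry, r is the sum of the two contributions.
Individual 1 and individual 2 are related in two ways: half second cousins through their fathers (r = 1/64) and half second cousins through their mothers (r = 1/64).
r = 1/64 + 1/64 = 1/32 = 0.03125.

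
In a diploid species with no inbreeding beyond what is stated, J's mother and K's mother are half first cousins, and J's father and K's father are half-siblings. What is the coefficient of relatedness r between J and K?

0.078125

Relatedness sums over independent paths through distinct common ancestors.
J and K are related in two ways: half second cousins through their mothers (r = 1/64) and half first cousins through their fathers (r = 1/16).
r = 1/64 + 1/16 = 5/64 = 0.078125.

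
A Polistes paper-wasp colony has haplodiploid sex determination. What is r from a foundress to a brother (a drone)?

0.25

Her haploid brother carries none of their father's genes and a random half of their mother's genome; that half matches the maternal half of her own genome with probability 1/2: r = 1/2 · 1/2 = 1/4.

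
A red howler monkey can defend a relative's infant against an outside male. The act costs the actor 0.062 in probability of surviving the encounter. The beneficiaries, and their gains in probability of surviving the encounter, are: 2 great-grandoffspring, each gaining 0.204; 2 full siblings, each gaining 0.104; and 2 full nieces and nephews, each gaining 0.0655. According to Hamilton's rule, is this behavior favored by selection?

Hamilton's rule: the trait is favored when the sum of r·B over every recipient exceeds the actor's cost C.
r to a great-grandoffspring = 1/8 (three parent–offspring links: r = (1/2)^3 = 1/8).
r to a full sibling = 1/2 (full sibs share both parents — two paths of length 2: r = 2·(1/2)^2 = 1/2).
r to a full niece or nephew = 0.25 (full aunt/uncle↔niece/nephew: two paths of length 3 through the shared grandparent pair: r = 2·(1/2)^3 = 1/4).
Summing one r·B term per recipient: 2·0.125·0.204 + 2·0.5·0.104 + 2·0.25·0.0655 = 0.18775.
0.18775 > 0.062: the indirect benefit exceeds the cost.

Yes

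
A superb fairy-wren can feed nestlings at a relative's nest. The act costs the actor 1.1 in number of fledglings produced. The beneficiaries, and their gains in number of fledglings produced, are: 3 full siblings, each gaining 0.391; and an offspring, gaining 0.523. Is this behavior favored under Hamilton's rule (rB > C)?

No

Hamilton's rule: the trait is favored when the sum of r·B over every recipient exceeds the actor's cost C.
r to a full sibling = 1/2 (full sibs share both parents — two paths of length 2: r = 2·(1/2)^2 = 1/2).
r to an offspring = 0.5 (one parent–offspring link: r = (1/2)^1 = 1/2).
Summing one r·B term per recipient: 3·0.5·0.391 + 1·0.5·0.523 = 0.848.
0.848 < 1.1: the indirect benefit is less than the cost.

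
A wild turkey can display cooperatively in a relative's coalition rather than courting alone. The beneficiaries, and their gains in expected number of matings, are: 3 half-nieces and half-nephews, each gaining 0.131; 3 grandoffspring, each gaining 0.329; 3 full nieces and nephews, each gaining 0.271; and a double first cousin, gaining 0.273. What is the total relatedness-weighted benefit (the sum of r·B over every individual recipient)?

r to a half-niece or half-nephew = 0.125 (half-aunt/uncle↔niece/nephew: one path of length 3: r = (1/2)^3 = 1/8).
r to a grandoffspring = 1/4 (two parent–offspring links: r = (1/2)^2 = 1/4).
r to a full niece or nephew = 0.25 (full aunt/uncle↔niece/nephew: two paths of length 3 through the shared grandparent pair: r = 2·(1/2)^3 = 1/4).
r to a double first cousin = 1/4 (double first cousins share both grandparent pairs — four paths of length 4: r = 4·(1/2)^4 = 1/4).
Summing one r·B term per recipient: 3·0.125·0.131 + 3·0.25·0.329 + 3·0.25·0.271 + 1·0.25·0.273 = 0.567375.

0.567375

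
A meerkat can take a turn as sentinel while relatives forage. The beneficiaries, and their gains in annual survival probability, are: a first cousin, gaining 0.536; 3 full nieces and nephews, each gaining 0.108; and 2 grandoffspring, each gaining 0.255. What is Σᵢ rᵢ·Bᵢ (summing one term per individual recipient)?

r to a first cousin = 0.125 (first cousins share one grandparent pair — two paths of length 4: r = 2·(1/2)^4 = 1/8).
r to a full niece or nephew = 1/4 (full aunt/uncle↔niece/nephew: two paths of length 3 through the shared grandparent pair: r = 2·(1/2)^3 = 1/4).
r to a grandoffspring = 0.25 (two parent–offspring links: r = (1/2)^2 = 1/4).
Summing one r·B term per recipient: 1·0.125·0.536 + 3·0.25·0.108 + 2·0.25·0.255 = 0.2755.

0.2755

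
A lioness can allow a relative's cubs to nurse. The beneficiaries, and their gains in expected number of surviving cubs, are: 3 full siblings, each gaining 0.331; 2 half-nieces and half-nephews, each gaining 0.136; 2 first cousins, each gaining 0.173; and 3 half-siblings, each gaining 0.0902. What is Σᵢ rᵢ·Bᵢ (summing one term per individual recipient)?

r to a full sibling = 1/2 (full sibs share both parents — two paths of length 2: r = 2·(1/2)^2 = 1/2).
r to a half-niece or half-nephew = 0.125 (half-aunt/uncle↔niece/nephew: one path of length 3: r = (1/2)^3 = 1/8).
r to a first cousin = 0.125 (first cousins share one grandparent pair — two paths of length 4: r = 2·(1/2)^4 = 1/8).
r to a half-sibling = 0.25 (half-sibs share one parent — one path of length 2: r = (1/2)^2 = 1/4).
Summing one r·B term per recipient: 3·0.5·0.331 + 2·0.125·0.136 + 2·0.125·0.173 + 3·0.25·0.0902 = 0.6414.

0.6414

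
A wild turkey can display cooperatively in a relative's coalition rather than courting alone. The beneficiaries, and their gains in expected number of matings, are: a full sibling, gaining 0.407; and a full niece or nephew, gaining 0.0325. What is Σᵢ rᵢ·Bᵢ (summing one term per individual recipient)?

0.211625

r to a full sibling = 1/2 (full sibs share both parents — two paths of length 2: r = 2·(1/2)^2 = 1/2).
r to a full niece or nephew = 0.25 (full aunt/uncle↔niece/nephew: two paths of length 3 through the shared grandparent pair: r = 2·(1/2)^3 = 1/4).
Summing one r·B term per recipient: 1·0.5·0.407 + 1·0.25·0.0325 = 0.211625.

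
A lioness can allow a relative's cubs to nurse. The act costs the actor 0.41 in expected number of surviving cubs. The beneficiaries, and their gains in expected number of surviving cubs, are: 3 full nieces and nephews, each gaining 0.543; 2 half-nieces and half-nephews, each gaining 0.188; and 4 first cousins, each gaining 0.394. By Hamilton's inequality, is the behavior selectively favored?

Hamilton's rule: the trait is favored when the sum of r·B over every recipient exceeds the actor's cost C.
r to a full niece or nephew = 1/4 (full aunt/uncle↔niece/nephew: two paths of length 3 through the shared grandparent pair: r = 2·(1/2)^3 = 1/4).
r to a half-niece or half-nephew = 1/8 (half-aunt/uncle↔niece/nephew: one path of length 3: r = (1/2)^3 = 1/8).
r to a first cousin = 0.125 (first cousins share one grandparent pair — two paths of length 4: r = 2·(1/2)^4 = 1/8).
Summing one r·B term per recipient: 3·0.25·0.543 + 2·0.125·0.188 + 4·0.125·0.394 = 0.65125.
0.65125 > 0.41: the indirect benefit exceeds the cost.

Yes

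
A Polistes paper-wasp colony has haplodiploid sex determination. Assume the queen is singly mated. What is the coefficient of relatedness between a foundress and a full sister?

Haplodiploid full sisters inherit their father's entire haploid genome identically (contributing 1/2) and on average half of their mother's contribution (1/2 · 1/2 = 1/4); r = 1/2 + 1/4 = 3/4.

0.75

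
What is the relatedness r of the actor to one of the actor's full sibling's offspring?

0.25

Each parent–offspring link contributes a factor of 1/2, and independent paths through distinct common ancestors add.
Full aunt/uncle↔niece/nephew: two paths of length 3 through the shared grandparent pair: r = 2·(1/2)^3 = 1/4.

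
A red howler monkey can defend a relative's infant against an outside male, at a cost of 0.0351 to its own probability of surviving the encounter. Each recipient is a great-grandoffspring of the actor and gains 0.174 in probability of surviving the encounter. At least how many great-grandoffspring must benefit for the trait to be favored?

r to a great-grandoffspring = 1/8 (three parent–offspring links: r = (1/2)^3 = 1/8).
Hamilton's rule: n·r·B > C  ⇒  n > C/(r·B) = 0.0351/(0.125·0.174) = 1.614.
The smallest integer exceeding 1.614 is 2.

2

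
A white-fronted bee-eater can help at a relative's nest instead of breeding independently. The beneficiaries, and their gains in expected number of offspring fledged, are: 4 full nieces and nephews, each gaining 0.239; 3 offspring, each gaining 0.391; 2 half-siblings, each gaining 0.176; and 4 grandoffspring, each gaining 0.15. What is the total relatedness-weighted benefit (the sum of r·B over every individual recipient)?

1.0635

r to a full niece or nephew = 1/4 (full aunt/uncle↔niece/nephew: two paths of length 3 through the shared grandparent pair: r = 2·(1/2)^3 = 1/4).
r to an offspring = 0.5 (one parent–offspring link: r = (1/2)^1 = 1/2).
r to a half-sibling = 1/4 (half-sibs share one parent — one path of length 2: r = (1/2)^2 = 1/4).
r to a grandoffspring = 1/4 (two parent–offspring links: r = (1/2)^2 = 1/4).
Summing one r·B term per recipient: 4·0.25·0.239 + 3·0.5·0.391 + 2·0.25·0.176 + 4·0.25·0.15 = 1.0635.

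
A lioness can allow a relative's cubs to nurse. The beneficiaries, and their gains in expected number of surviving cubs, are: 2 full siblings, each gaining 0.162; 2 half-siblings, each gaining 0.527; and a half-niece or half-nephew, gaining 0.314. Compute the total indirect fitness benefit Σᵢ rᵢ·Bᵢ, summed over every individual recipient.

r to a full sibling = 1/2 (full sibs share both parents — two paths of length 2: r = 2·(1/2)^2 = 1/2).
r to a half-sibling = 1/4 (half-sibs share one parent — one path of length 2: r = (1/2)^2 = 1/4).
r to a half-niece or half-nephew = 1/8 (half-aunt/uncle↔niece/nephew: one path of length 3: r = (1/2)^3 = 1/8).
Summing one r·B term per recipient: 2·0.5·0.162 + 2·0.25·0.527 + 1·0.125·0.314 = 0.46475.

0.46475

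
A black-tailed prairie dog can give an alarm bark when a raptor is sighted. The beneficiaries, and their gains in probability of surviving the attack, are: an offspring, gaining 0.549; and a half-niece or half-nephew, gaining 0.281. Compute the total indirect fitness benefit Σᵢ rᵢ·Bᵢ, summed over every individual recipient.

r to an offspring = 0.5 (one parent–offspring link: r = (1/2)^1 = 1/2).
r to a half-niece or half-nephew = 1/8 (half-aunt/uncle↔niece/nephew: one path of length 3: r = (1/2)^3 = 1/8).
Summing one r·B term per recipient: 1·0.5·0.549 + 1·0.125·0.281 = 0.309625.

0.309625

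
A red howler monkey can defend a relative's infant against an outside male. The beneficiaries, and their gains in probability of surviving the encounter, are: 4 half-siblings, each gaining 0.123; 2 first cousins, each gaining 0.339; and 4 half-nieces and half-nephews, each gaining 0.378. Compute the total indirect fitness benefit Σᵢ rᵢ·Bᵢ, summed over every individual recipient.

0.39675

r to a half-sibling = 1/4 (half-sibs share one parent — one path of length 2: r = (1/2)^2 = 1/4).
r to a first cousin = 0.125 (first cousins share one grandparent pair — two paths of length 4: r = 2·(1/2)^4 = 1/8).
r to a half-niece or half-nephew = 0.125 (half-aunt/uncle↔niece/nephew: one path of length 3: r = (1/2)^3 = 1/8).
Summing one r·B term per recipient: 4·0.25·0.123 + 2·0.125·0.339 + 4·0.125·0.378 = 0.39675.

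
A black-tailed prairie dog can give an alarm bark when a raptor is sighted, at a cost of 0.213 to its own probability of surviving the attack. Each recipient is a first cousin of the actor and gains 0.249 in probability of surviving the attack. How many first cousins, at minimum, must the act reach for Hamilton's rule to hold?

7

r to a first cousin = 1/8 (first cousins share one grandparent pair — two paths of length 4: r = 2·(1/2)^4 = 1/8).
Hamilton's rule: n·r·B > C  ⇒  n > C/(r·B) = 0.213/(0.125·0.249) = 6.843.
The smallest integer exceeding 6.843 is 7.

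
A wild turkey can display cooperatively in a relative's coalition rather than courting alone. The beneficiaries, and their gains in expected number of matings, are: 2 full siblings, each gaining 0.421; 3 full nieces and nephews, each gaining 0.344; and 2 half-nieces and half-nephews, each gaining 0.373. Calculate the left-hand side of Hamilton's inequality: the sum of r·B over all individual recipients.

0.77225

r to a full sibling = 0.5 (full sibs share both parents — two paths of length 2: r = 2·(1/2)^2 = 1/2).
r to a full niece or nephew = 0.25 (full aunt/uncle↔niece/nephew: two paths of length 3 through the shared grandparent pair: r = 2·(1/2)^3 = 1/4).
r to a half-niece or half-nephew = 1/8 (half-aunt/uncle↔niece/nephew: one path of length 3: r = (1/2)^3 = 1/8).
Summing one r·B term per recipient: 2·0.5·0.421 + 3·0.25·0.344 + 2·0.125·0.373 = 0.77225.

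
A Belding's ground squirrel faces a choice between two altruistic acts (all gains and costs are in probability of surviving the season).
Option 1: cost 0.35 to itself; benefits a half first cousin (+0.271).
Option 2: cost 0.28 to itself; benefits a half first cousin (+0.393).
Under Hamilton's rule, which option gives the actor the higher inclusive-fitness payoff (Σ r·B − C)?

Option 2

Option 1: r to a half first cousin = 0.0625.
Option 1: Σ r·B − C = (1·0.0625·0.271) − 0.35 = -0.3330625.
Option 2: r to a half first cousin = 0.0625.
Option 2: Σ r·B − C = (1·0.0625·0.393) − 0.28 = -0.2554375.
Option 2 has the higher net inclusive-fitness payoff.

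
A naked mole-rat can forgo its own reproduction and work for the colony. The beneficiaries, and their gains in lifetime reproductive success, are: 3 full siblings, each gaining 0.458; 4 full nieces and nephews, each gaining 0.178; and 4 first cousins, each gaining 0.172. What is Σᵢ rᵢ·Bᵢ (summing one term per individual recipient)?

0.951

r to a full sibling = 1/2 (full sibs share both parents — two paths of length 2: r = 2·(1/2)^2 = 1/2).
r to a full niece or nephew = 0.25 (full aunt/uncle↔niece/nephew: two paths of length 3 through the shared grandparent pair: r = 2·(1/2)^3 = 1/4).
r to a first cousin = 0.125 (first cousins share one grandparent pair — two paths of length 4: r = 2·(1/2)^4 = 1/8).
Summing one r·B term per recipient: 3·0.5·0.458 + 4·0.25·0.178 + 4·0.125·0.172 = 0.951.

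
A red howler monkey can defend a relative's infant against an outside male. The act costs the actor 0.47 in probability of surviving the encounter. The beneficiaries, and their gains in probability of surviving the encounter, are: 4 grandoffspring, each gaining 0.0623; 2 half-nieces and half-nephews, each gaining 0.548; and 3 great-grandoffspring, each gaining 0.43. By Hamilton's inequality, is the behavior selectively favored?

No

Hamilton's rule: the trait is favored when the sum of r·B over every recipient exceeds the actor's cost C.
r to a grandoffspring = 1/4 (two parent–offspring links: r = (1/2)^2 = 1/4).
r to a half-niece or half-nephew = 1/8 (half-aunt/uncle↔niece/nephew: one path of length 3: r = (1/2)^3 = 1/8).
r to a great-grandoffspring = 1/8 (three parent–offspring links: r = (1/2)^3 = 1/8).
Summing one r·B term per recipient: 4·0.25·0.0623 + 2·0.125·0.548 + 3·0.125·0.43 = 0.36055.
0.36055 < 0.47: the indirect benefit is less than the cost.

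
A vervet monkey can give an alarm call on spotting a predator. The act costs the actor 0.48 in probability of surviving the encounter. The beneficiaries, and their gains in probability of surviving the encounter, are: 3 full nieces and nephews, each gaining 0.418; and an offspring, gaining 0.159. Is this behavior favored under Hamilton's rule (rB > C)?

Hamilton's rule: the trait is favored when the sum of r·B over every recipient exceeds the actor's cost C.
r to a full niece or nephew = 0.25 (full aunt/uncle↔niece/nephew: two paths of length 3 through the shared grandparent pair: r = 2·(1/2)^3 = 1/4).
r to an offspring = 0.5 (one parent–offspring link: r = (1/2)^1 = 1/2).
Summing one r·B term per recipient: 3·0.25·0.418 + 1·0.5·0.159 = 0.393.
0.393 < 0.48: the indirect benefit is less than the cost.

No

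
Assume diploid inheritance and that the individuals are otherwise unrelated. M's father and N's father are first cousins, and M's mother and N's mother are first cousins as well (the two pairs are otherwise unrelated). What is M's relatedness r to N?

0.0625

Relatedness sums over independent paths through distinct common ancestors.
M and N are related in two ways: second cousins through their fathers (r = 1/32) and second cousins through their mothers (r = 1/32).
r = 1/32 + 1/32 = 0.0625.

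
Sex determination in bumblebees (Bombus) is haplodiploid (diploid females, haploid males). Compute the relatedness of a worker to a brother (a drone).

0.25

Her haploid brother carries none of their father's genes and a random half of their mother's genome; that half matches the maternal half of her own genome with probability 1/2: r = 1/2 · 1/2 = 1/4.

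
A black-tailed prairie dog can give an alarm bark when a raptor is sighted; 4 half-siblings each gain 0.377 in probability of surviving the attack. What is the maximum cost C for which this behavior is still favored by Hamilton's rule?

r to a half-sibling = 0.25 (half-sibs share one parent — one path of length 2: r = (1/2)^2 = 1/4).
Hamilton's rule: n·r·B > C, so the trait is favored while C < n·r·B = 4·0.25·0.377 = 0.377.

0.377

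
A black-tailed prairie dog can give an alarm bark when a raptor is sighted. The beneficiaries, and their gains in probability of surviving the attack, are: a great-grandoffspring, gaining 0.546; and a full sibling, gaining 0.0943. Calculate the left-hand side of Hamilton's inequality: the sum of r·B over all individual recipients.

0.1154

r to a great-grandoffspring = 0.125 (three parent–offspring links: r = (1/2)^3 = 1/8).
r to a full sibling = 0.5 (full sibs share both parents — two paths of length 2: r = 2·(1/2)^2 = 1/2).
Summing one r·B term per recipient: 1·0.125·0.546 + 1·0.5·0.0943 = 0.1154.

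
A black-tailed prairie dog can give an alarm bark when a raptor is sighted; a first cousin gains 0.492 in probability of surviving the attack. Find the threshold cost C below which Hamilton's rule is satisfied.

r to a first cousin = 0.125 (first cousins share one grandparent pair — two paths of length 4: r = 2·(1/2)^4 = 1/8).
Hamilton's rule: n·r·B > C, so the trait is favored while C < n·r·B = 1·0.125·0.492 = 0.0615.

0.0615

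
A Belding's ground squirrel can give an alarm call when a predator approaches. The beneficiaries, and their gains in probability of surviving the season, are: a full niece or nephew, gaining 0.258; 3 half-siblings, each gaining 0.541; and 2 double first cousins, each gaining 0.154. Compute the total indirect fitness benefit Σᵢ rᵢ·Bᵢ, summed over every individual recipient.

0.54725

r to a full niece or nephew = 1/4 (full aunt/uncle↔niece/nephew: two paths of length 3 through the shared grandparent pair: r = 2·(1/2)^3 = 1/4).
r to a half-sibling = 1/4 (half-sibs share one parent — one path of length 2: r = (1/2)^2 = 1/4).
r to a double first cousin = 1/4 (double first cousins share both grandparent pairs — four paths of length 4: r = 4·(1/2)^4 = 1/4).
Summing one r·B term per recipient: 1·0.25·0.258 + 3·0.25·0.541 + 2·0.25·0.154 = 0.54725.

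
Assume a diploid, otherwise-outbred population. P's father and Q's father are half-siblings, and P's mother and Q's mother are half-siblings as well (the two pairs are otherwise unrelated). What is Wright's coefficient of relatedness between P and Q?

Wright's path rule: contributions from independent ancestry routes add.
P and Q are related in two ways: half first cousins through their fathers (r = 1/16) and half first cousins through their mothers (r = 1/16).
r = 1/16 + 1/16 = 0.125.

0.125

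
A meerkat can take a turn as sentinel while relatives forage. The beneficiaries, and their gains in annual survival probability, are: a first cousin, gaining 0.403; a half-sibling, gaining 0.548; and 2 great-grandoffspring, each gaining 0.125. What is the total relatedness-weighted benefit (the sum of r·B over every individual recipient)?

r to a first cousin = 1/8 (first cousins share one grandparent pair — two paths of length 4: r = 2·(1/2)^4 = 1/8).
r to a half-sibling = 1/4 (half-sibs share one parent — one path of length 2: r = (1/2)^2 = 1/4).
r to a great-grandoffspring = 1/8 (three parent–offspring links: r = (1/2)^3 = 1/8).
Summing one r·B term per recipient: 1·0.125·0.403 + 1·0.25·0.548 + 2·0.125·0.125 = 0.218625.

0.218625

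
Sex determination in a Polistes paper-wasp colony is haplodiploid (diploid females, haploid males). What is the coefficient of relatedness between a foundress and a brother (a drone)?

Her haploid brother carries none of their father's genes and a random half of their mother's genome; that half matches the maternal half of her own genome with probability 1/2: r = 1/2 · 1/2 = 1/4.

0.25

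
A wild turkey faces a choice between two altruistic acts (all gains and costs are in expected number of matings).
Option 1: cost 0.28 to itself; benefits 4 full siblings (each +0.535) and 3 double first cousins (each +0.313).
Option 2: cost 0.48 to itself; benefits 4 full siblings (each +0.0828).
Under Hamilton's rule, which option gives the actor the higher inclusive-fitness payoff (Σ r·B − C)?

Option 1

Option 1: r to a full sibling = 0.5.
Option 1: r to a double first cousin = 0.25.
Option 1: Σ r·B − C = (4·0.5·0.535 + 3·0.25·0.313) − 0.28 = 1.02475.
Option 2: r to a full sibling = 0.5.
Option 2: Σ r·B − C = (4·0.5·0.0828) − 0.48 = -0.3144.
Option 1 has the higher net inclusive-fitness payoff.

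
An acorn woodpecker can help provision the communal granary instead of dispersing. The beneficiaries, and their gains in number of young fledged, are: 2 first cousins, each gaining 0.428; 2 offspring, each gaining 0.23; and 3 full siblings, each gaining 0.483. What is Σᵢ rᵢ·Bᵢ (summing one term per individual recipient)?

r to a first cousin = 1/8 (first cousins share one grandparent pair — two paths of length 4: r = 2·(1/2)^4 = 1/8).
r to an offspring = 0.5 (one parent–offspring link: r = (1/2)^1 = 1/2).
r to a full sibling = 0.5 (full sibs share both parents — two paths of length 2: r = 2·(1/2)^2 = 1/2).
Summing one r·B term per recipient: 2·0.125·0.428 + 2·0.5·0.23 + 3·0.5·0.483 = 1.0615.

1.0615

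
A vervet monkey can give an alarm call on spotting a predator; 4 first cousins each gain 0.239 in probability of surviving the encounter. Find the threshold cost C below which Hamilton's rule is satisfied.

0.1195

r to a first cousin = 1/8 (first cousins share one grandparent pair — two paths of length 4: r = 2·(1/2)^4 = 1/8).
Hamilton's rule: n·r·B > C, so the trait is favored while C < n·r·B = 4·0.125·0.239 = 0.1195.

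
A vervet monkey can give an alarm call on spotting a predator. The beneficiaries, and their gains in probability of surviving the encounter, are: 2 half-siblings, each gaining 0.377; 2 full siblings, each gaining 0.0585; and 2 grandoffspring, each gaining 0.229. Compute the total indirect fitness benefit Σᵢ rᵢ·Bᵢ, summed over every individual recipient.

0.3615

r to a half-sibling = 1/4 (half-sibs share one parent — one path of length 2: r = (1/2)^2 = 1/4).
r to a full sibling = 1/2 (full sibs share both parents — two paths of length 2: r = 2·(1/2)^2 = 1/2).
r to a grandoffspring = 1/4 (two parent–offspring links: r = (1/2)^2 = 1/4).
Summing one r·B term per recipient: 2·0.25·0.377 + 2·0.5·0.0585 + 2·0.25·0.229 = 0.3615.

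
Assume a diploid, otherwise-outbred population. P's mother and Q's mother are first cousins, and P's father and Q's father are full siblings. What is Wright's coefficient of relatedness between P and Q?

Independent pedigree routes through distinct common ancestors add.
P and Q are related in two ways: second cousins through their mothers (r = 1/32) and first cousins through their fathers (r = 1/8).
r = 1/32 + 1/8 = 0.15625.

0.15625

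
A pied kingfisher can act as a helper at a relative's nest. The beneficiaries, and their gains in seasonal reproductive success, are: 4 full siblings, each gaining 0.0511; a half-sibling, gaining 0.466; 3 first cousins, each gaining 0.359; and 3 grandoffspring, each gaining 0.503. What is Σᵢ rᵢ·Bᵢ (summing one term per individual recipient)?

0.730575

r to a full sibling = 0.5 (full sibs share both parents — two paths of length 2: r = 2·(1/2)^2 = 1/2).
r to a half-sibling = 0.25 (half-sibs share one parent — one path of length 2: r = (1/2)^2 = 1/4).
r to a first cousin = 0.125 (first cousins share one grandparent pair — two paths of length 4: r = 2·(1/2)^4 = 1/8).
r to a grandoffspring = 0.25 (two parent–offspring links: r = (1/2)^2 = 1/4).
Summing one r·B term per recipient: 4·0.5·0.0511 + 1·0.25·0.466 + 3·0.125·0.359 + 3·0.25·0.503 = 0.730575.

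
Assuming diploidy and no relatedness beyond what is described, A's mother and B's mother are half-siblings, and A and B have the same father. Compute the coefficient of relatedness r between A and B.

Wright's path rule: contributions from independent ancestry routes add.
A and B are related in two ways: half first cousins through their mothers (r = 1/16) and half-sibs through their shared father (r = 1/4).
r = 1/16 + 1/4 = 5/16 = 0.3125.

0.3125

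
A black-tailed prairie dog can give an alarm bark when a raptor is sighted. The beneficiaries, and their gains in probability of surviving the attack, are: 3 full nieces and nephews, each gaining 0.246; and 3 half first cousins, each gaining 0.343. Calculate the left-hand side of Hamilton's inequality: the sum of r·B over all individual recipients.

0.2488125

r to a full niece or nephew = 1/4 (full aunt/uncle↔niece/nephew: two paths of length 3 through the shared grandparent pair: r = 2·(1/2)^3 = 1/4).
r to a half first cousin = 1/16 (half first cousins share one grandparent — one path of length 4: r = (1/2)^4 = 1/16).
Summing one r·B term per recipient: 3·0.25·0.246 + 3·0.0625·0.343 = 0.2488125.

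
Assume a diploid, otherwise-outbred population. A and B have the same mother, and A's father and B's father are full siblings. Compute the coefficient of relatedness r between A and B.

0.375

With two independent routes of shared ancestry, r is the sum of the two contributions.
A and B are related in two ways: half-sibs through their shared mother (r = 1/4) and first cousins through their fathers (r = 1/8).
r = 1/4 + 1/8 = 0.375.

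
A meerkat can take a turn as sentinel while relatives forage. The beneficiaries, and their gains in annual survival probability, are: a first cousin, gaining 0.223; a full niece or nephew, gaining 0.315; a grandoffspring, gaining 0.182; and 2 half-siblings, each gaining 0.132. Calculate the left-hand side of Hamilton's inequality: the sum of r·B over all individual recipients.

r to a first cousin = 0.125 (first cousins share one grandparent pair — two paths of length 4: r = 2·(1/2)^4 = 1/8).
r to a full niece or nephew = 0.25 (full aunt/uncle↔niece/nephew: two paths of length 3 through the shared grandparent pair: r = 2·(1/2)^3 = 1/4).
r to a grandoffspring = 0.25 (two parent–offspring links: r = (1/2)^2 = 1/4).
r to a half-sibling = 1/4 (half-sibs share one parent — one path of length 2: r = (1/2)^2 = 1/4).
Summing one r·B term per recipient: 1·0.125·0.223 + 1·0.25·0.315 + 1·0.25·0.182 + 2·0.25·0.132 = 0.218125.

0.218125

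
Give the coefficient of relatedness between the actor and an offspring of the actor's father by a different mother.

0.25

Each parent–offspring link contributes a factor of 1/2, and independent paths through distinct common ancestors add.
Half-sibs share one parent — one path of length 2: r = (1/2)^2 = 1/4.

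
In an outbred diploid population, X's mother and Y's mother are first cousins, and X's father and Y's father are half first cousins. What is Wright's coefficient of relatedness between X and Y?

Relatedness sums over independent paths through distinct common ancestors.
X and Y are related in two ways: second cousins through their mothers (r = 1/32) and half second cousins through their fathers (r = 1/64).
r = 1/32 + 1/64 = 3/64 = 0.046875.

0.046875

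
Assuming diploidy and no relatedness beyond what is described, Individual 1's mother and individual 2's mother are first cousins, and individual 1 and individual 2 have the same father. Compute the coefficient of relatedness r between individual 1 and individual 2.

0.28125

Independent pedigree routes through distinct common ancestors add.
Individual 1 and individual 2 are related in two ways: second cousins through their mothers (r = 1/32) and half-sibs through their shared father (r = 1/4).
r = 1/32 + 1/4 = 0.28125.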